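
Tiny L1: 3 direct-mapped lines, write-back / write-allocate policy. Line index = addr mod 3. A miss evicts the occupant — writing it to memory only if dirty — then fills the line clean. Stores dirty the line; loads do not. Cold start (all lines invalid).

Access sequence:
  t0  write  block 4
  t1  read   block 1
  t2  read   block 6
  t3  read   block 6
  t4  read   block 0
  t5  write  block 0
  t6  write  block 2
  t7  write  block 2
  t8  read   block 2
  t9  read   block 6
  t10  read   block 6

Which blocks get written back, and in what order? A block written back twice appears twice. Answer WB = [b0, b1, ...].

0: W B4 → L1 miss [D]
1: R B1 → L1 miss wb→B4 [-]
2: R B6 → L0 miss [-]
3: R B6 → L0 hit [-]
4: R B0 → L0 miss [-]
5: W B0 → L0 hit [D]
6: W B2 → L2 miss [D]
7: W B2 → L2 hit [D]
8: R B2 → L2 hit [D]
9: R B6 → L0 miss wb→B0 [-]
10: R B6 → L0 hit [-]

WB = [4, 0]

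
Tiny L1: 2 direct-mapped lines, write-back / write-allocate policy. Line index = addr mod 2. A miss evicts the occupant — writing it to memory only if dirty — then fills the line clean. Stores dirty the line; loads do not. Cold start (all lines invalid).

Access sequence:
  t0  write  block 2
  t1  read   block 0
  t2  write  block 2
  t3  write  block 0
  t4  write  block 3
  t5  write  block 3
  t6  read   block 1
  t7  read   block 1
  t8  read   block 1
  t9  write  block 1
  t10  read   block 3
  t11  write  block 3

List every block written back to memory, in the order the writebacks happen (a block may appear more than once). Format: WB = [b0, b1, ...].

0: W B2 -> L0 miss  d=D]
1: R B0 -> L0 miss wb->B2  d=-]
2: W B2 -> L0 miss  d=D]
3: W B0 -> L0 miss wb->B2  d=D]
4: W B3 -> L1 miss  d=D]
5: W B3 -> L1 hit  d=D]
6: R B1 -> L1 miss wb->B3  d=-]
7: R B1 -> L1 hit  d=-]
8: R B1 -> L1 hit  d=-]
9: W B1 -> L1 hit  d=D]
10: R B3 -> L1 miss wb->B1  d=-]
11: W B3 -> L1 hit  d=D]

WB = [2, 2, 3, 1]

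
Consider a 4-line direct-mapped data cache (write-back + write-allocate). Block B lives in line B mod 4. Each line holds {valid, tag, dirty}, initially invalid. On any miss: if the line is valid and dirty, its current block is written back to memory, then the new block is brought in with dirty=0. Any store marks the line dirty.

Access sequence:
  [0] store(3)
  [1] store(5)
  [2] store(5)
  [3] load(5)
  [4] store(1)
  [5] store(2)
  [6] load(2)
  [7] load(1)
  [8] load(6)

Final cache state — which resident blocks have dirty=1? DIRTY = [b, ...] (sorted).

DIRTY = [1, 3]

  0 | W B3 → L3 miss [D]
  1 | W B5 → L1 miss [D]
  2 | W B5 → L1 hit [D]
  3 | R B5 → L1 hit [D]
  4 | W B1 → L1 miss wb→B5 [D]
  5 | W B2 → L2 miss [D]
  6 | R B2 → L2 hit [D]
  7 | R B1 → L1 hit [D]
  8 | R B6 → L2 miss wb→B2 [-]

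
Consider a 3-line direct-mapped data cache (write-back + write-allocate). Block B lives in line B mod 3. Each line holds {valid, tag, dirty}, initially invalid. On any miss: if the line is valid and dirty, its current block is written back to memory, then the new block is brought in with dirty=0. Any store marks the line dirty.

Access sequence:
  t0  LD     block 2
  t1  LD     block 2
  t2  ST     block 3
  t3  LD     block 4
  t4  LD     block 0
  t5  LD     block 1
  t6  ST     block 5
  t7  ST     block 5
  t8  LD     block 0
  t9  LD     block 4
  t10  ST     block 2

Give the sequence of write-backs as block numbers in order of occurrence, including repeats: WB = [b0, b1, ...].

WB = [3, 5]

0: R B2 → L2 miss [-]
1: R B2 → L2 hit [-]
2: W B3 → L0 miss [D]
3: R B4 → L1 miss [-]
4: R B0 → L0 miss wb→B3 [-]
5: R B1 → L1 miss [-]
6: W B5 → L2 miss [D]
7: W B5 → L2 hit [D]
8: R B0 → L0 hit [-]
9: R B4 → L1 miss [-]
10: W B2 → L2 miss wb→B5 [D]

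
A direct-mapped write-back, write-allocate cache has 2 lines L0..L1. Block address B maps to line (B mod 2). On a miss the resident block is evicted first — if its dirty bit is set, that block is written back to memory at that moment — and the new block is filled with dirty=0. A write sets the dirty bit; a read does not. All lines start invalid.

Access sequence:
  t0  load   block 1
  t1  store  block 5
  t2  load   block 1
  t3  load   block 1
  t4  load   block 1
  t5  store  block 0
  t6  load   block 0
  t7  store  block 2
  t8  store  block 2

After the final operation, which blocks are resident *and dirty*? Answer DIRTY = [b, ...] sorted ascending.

  0 | R B1 → L1 miss [-]
  1 | W B5 → L1 miss [D]
  2 | R B1 → L1 miss wb→B5 [-]
  3 | R B1 → L1 hit [-]
  4 | R B1 → L1 hit [-]
  5 | W B0 → L0 miss [D]
  6 | R B0 → L0 hit [D]
  7 | W B2 → L0 miss wb→B0 [D]
  8 | W B2 → L0 hit [D]

DIRTY = [2]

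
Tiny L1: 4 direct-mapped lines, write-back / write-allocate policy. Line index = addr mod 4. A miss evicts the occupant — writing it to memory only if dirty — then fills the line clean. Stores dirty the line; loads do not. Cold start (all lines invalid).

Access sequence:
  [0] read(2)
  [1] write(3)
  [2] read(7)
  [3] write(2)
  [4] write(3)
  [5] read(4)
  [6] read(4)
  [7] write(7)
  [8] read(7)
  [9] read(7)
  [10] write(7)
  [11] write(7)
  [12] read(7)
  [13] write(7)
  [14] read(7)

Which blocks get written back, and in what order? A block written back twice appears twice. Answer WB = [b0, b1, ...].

WB = [3, 3]

0: R B2 -> L2 miss  d=-]
1: W B3 -> L3 miss  d=D]
2: R B7 -> L3 miss wb->B3  d=-]
3: W B2 -> L2 hit  d=D]
4: W B3 -> L3 miss  d=D]
5: R B4 -> L0 miss  d=-]
6: R B4 -> L0 hit  d=-]
7: W B7 -> L3 miss wb->B3  d=D]
8: R B7 -> L3 hit  d=D]
9: R B7 -> L3 hit  d=D]
10: W B7 -> L3 hit  d=D]
11: W B7 -> L3 hit  d=D]
12: R B7 -> L3 hit  d=D]
13: W B7 -> L3 hit  d=D]
14: R B7 -> L3 hit  d=D]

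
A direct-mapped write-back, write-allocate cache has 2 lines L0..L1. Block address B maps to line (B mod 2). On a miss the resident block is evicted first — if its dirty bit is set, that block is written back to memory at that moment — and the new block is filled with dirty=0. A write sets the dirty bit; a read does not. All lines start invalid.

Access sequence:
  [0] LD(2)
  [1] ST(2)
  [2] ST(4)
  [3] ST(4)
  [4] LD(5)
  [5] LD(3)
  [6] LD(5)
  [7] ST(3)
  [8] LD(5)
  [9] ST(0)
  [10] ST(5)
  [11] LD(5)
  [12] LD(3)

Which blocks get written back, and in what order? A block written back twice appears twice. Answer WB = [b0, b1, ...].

0: R B2 -> L0 miss  d=-]
1: W B2 -> L0 hit  d=D]
2: W B4 -> L0 miss wb->B2  d=D]
3: W B4 -> L0 hit  d=D]
4: R B5 -> L1 miss  d=-]
5: R B3 -> L1 miss  d=-]
6: R B5 -> L1 miss  d=-]
7: W B3 -> L1 miss  d=D]
8: R B5 -> L1 miss wb->B3  d=-]
9: W B0 -> L0 miss wb->B4  d=D]
10: W B5 -> L1 hit  d=D]
11: R B5 -> L1 hit  d=D]
12: R B3 -> L1 miss wb->B5  d=-]

WB = [2, 3, 4, 5]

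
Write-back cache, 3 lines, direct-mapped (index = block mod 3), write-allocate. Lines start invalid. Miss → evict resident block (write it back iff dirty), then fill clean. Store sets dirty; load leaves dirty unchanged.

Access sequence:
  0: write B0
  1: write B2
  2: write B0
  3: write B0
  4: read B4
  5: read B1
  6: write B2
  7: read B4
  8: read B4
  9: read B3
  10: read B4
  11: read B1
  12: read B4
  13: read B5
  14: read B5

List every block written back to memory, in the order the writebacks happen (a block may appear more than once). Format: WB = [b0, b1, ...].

WB = [0, 2]

0: W B0 -> L0 miss  d=D]
1: W B2 -> L2 miss  d=D]
2: W B0 -> L0 hit  d=D]
3: W B0 -> L0 hit  d=D]
4: R B4 -> L1 miss  d=-]
5: R B1 -> L1 miss  d=-]
6: W B2 -> L2 hit  d=D]
7: R B4 -> L1 miss  d=-]
8: R B4 -> L1 hit  d=-]
9: R B3 -> L0 miss wb->B0  d=-]
10: R B4 -> L1 hit  d=-]
11: R B1 -> L1 miss  d=-]
12: R B4 -> L1 miss  d=-]
13: R B5 -> L2 miss wb->B2  d=-]
14: R B5 -> L2 hit  d=-]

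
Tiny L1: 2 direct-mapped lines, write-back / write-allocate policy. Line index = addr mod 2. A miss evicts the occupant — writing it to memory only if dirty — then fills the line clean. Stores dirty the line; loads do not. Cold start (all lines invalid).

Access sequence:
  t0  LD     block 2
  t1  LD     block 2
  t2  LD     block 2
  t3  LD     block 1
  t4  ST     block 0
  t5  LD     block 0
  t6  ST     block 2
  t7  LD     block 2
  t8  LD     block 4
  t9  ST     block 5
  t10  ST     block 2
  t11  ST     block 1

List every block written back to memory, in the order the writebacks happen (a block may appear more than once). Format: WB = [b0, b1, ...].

WB = [0, 2, 5]

0: R B2 -> L0 miss  d=-]
1: R B2 -> L0 hit  d=-]
2: R B2 -> L0 hit  d=-]
3: R B1 -> L1 miss  d=-]
4: W B0 -> L0 miss  d=D]
5: R B0 -> L0 hit  d=D]
6: W B2 -> L0 miss wb->B0  d=D]
7: R B2 -> L0 hit  d=D]
8: R B4 -> L0 miss wb->B2  d=-]
9: W B5 -> L1 miss  d=D]
10: W B2 -> L0 miss  d=D]
11: W B1 -> L1 miss wb->B5  d=D]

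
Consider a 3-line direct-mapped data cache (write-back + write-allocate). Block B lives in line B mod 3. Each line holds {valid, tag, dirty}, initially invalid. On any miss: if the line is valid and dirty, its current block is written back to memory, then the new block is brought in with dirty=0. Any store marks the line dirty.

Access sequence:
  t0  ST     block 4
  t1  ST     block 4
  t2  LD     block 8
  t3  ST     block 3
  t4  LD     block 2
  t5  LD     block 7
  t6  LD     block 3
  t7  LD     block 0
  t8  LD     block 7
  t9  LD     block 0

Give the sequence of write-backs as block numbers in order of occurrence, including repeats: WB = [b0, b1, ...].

  0 | W B4 → L1 miss [D]
  1 | W B4 → L1 hit [D]
  2 | R B8 → L2 miss [-]
  3 | W B3 → L0 miss [D]
  4 | R B2 → L2 miss [-]
  5 | R B7 → L1 miss wb→B4 [-]
  6 | R B3 → L0 hit [D]
  7 | R B0 → L0 miss wb→B3 [-]
  8 | R B7 → L1 hit [-]
  9 | R B0 → L0 hit [-]

WB = [4, 3]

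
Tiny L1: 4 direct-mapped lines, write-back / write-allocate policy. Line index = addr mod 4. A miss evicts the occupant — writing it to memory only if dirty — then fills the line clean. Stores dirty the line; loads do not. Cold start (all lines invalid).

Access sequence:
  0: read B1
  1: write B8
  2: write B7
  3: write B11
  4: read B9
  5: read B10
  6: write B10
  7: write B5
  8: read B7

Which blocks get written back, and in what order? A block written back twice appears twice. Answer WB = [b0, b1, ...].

  0 | R B1 → L1 miss [-]
  1 | W B8 → L0 miss [D]
  2 | W B7 → L3 miss [D]
  3 | W B11 → L3 miss wb→B7 [D]
  4 | R B9 → L1 miss [-]
  5 | R B10 → L2 miss [-]
  6 | W B10 → L2 hit [D]
  7 | W B5 → L1 miss [D]
  8 | R B7 → L3 miss wb→B11 [-]

WB = [7, 11]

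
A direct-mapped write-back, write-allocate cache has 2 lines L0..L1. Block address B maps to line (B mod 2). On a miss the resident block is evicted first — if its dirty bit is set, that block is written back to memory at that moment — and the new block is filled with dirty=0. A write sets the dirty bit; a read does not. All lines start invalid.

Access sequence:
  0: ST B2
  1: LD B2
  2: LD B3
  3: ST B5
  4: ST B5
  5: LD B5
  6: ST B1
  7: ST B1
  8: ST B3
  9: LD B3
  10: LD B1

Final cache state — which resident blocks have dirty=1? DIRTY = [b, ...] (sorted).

  0 | W B2 → L0 miss [D]
  1 | R B2 → L0 hit [D]
  2 | R B3 → L1 miss [-]
  3 | W B5 → L1 miss [D]
  4 | W B5 → L1 hit [D]
  5 | R B5 → L1 hit [D]
  6 | W B1 → L1 miss wb→B5 [D]
  7 | W B1 → L1 hit [D]
  8 | W B3 → L1 miss wb→B1 [D]
  9 | R B3 → L1 hit [D]
  10 | R B1 → L1 miss wb→B3 [-]

DIRTY = [2]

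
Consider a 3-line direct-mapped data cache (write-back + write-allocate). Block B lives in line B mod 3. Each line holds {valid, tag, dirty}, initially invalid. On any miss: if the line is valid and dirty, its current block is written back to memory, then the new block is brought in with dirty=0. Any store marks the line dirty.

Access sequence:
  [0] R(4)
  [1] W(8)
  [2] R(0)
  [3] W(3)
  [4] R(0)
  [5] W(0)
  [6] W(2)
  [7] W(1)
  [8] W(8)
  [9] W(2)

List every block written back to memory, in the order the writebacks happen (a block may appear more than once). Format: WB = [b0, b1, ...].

WB = [3, 8, 2, 8]

  0 | R B4 → L1 miss [-]
  1 | W B8 → L2 miss [D]
  2 | R B0 → L0 miss [-]
  3 | W B3 → L0 miss [D]
  4 | R B0 → L0 miss wb→B3 [-]
  5 | W B0 → L0 hit [D]
  6 | W B2 → L2 miss wb→B8 [D]
  7 | W B1 → L1 miss [D]
  8 | W B8 → L2 miss wb→B2 [D]
  9 | W B2 → L2 miss wb→B8 [D]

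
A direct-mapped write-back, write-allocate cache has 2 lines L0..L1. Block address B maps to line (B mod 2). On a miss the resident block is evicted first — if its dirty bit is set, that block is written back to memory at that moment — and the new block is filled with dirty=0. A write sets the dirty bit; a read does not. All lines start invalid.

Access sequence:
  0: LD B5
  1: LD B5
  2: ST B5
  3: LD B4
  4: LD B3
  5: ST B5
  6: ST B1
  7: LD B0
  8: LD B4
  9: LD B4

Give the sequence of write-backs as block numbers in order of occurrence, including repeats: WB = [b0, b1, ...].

0: R B5 -> L1 miss  d=-]
1: R B5 -> L1 hit  d=-]
2: W B5 -> L1 hit  d=D]
3: R B4 -> L0 miss  d=-]
4: R B3 -> L1 miss wb->B5  d=-]
5: W B5 -> L1 miss  d=D]
6: W B1 -> L1 miss wb->B5  d=D]
7: R B0 -> L0 miss  d=-]
8: R B4 -> L0 miss  d=-]
9: R B4 -> L0 hit  d=-]

WB = [5, 5]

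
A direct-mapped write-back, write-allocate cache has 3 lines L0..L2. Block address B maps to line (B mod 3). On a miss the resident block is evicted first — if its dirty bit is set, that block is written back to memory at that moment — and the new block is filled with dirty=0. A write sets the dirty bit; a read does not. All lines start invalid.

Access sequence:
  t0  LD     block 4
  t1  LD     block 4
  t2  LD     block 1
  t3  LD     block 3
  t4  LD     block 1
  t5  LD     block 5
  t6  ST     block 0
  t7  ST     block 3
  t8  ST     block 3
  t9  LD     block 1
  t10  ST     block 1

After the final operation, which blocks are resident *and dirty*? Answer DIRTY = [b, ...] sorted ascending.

DIRTY = [1, 3]

0: R B4 → L1 miss [-]
1: R B4 → L1 hit [-]
2: R B1 → L1 miss [-]
3: R B3 → L0 miss [-]
4: R B1 → L1 hit [-]
5: R B5 → L2 miss [-]
6: W B0 → L0 miss [D]
7: W B3 → L0 miss wb→B0 [D]
8: W B3 → L0 hit [D]
9: R B1 → L1 hit [-]
10: W B1 → L1 hit [D]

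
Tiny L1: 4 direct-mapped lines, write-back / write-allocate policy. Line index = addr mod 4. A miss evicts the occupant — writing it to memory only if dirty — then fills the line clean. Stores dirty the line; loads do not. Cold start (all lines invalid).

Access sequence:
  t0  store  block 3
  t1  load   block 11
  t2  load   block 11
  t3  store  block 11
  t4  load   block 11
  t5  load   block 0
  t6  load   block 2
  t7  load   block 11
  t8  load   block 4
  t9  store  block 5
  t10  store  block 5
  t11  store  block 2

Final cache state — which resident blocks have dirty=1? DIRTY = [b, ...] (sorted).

0: W B3 → L3 miss [D]
1: R B11 → L3 miss wb→B3 [-]
2: R B11 → L3 hit [-]
3: W B11 → L3 hit [D]
4: R B11 → L3 hit [D]
5: R B0 → L0 miss [-]
6: R B2 → L2 miss [-]
7: R B11 → L3 hit [D]
8: R B4 → L0 miss [-]
9: W B5 → L1 miss [D]
10: W B5 → L1 hit [D]
11: W B2 → L2 hit [D]

DIRTY = [2, 5, 11]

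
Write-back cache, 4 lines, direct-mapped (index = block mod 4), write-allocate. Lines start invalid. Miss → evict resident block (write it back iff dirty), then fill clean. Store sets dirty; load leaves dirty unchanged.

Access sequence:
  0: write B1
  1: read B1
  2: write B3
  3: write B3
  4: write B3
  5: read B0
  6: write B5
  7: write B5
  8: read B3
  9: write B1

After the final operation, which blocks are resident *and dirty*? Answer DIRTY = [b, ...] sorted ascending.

DIRTY = [1, 3]

0: W B1 -> L1 miss  d=D]
1: R B1 -> L1 hit  d=D]
2: W B3 -> L3 miss  d=D]
3: W B3 -> L3 hit  d=D]
4: W B3 -> L3 hit  d=D]
5: R B0 -> L0 miss  d=-]
6: W B5 -> L1 miss wb->B1  d=D]
7: W B5 -> L1 hit  d=D]
8: R B3 -> L3 hit  d=D]
9: W B1 -> L1 miss wb->B5  d=D]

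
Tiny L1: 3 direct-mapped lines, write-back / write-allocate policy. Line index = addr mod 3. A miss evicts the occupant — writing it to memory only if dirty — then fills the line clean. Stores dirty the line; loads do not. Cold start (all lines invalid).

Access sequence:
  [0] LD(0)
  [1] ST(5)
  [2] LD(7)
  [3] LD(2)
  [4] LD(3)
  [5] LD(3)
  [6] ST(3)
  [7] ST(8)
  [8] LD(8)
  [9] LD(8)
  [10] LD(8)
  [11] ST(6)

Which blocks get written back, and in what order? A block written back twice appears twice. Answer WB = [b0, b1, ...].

0: R B0 -> L0 miss  d=-]
1: W B5 -> L2 miss  d=D]
2: R B7 -> L1 miss  d=-]
3: R B2 -> L2 miss wb->B5  d=-]
4: R B3 -> L0 miss  d=-]
5: R B3 -> L0 hit  d=-]
6: W B3 -> L0 hit  d=D]
7: W B8 -> L2 miss  d=D]
8: R B8 -> L2 hit  d=D]
9: R B8 -> L2 hit  d=D]
10: R B8 -> L2 hit  d=D]
11: W B6 -> L0 miss wb->B3  d=D]

WB = [5, 3]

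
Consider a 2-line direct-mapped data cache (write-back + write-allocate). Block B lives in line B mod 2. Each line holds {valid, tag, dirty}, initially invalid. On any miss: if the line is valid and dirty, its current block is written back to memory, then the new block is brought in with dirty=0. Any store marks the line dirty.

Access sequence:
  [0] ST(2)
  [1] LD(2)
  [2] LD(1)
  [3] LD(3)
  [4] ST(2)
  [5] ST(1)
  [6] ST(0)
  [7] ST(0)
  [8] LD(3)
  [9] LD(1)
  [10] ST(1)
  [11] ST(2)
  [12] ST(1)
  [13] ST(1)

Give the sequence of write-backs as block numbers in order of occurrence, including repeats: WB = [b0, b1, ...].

WB = [2, 1, 0]

0: W B2 -> L0 miss  d=D]
1: R B2 -> L0 hit  d=D]
2: R B1 -> L1 miss  d=-]
3: R B3 -> L1 miss  d=-]
4: W B2 -> L0 hit  d=D]
5: W B1 -> L1 miss  d=D]
6: W B0 -> L0 miss wb->B2  d=D]
7: W B0 -> L0 hit  d=D]
8: R B3 -> L1 miss wb->B1  d=-]
9: R B1 -> L1 miss  d=-]
10: W B1 -> L1 hit  d=D]
11: W B2 -> L0 miss wb->B0  d=D]
12: W B1 -> L1 hit  d=D]
13: W B1 -> L1 hit  d=D]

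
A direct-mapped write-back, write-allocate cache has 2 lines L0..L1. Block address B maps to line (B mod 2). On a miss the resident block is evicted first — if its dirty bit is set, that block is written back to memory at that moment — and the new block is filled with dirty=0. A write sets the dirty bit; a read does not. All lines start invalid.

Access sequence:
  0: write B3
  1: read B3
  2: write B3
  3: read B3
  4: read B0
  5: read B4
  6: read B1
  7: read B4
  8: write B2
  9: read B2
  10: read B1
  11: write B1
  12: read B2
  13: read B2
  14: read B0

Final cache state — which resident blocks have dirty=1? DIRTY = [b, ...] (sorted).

DIRTY = [1]

0: W B3 → L1 miss [D]
1: R B3 → L1 hit [D]
2: W B3 → L1 hit [D]
3: R B3 → L1 hit [D]
4: R B0 → L0 miss [-]
5: R B4 → L0 miss [-]
6: R B1 → L1 miss wb→B3 [-]
7: R B4 → L0 hit [-]
8: W B2 → L0 miss [D]
9: R B2 → L0 hit [D]
10: R B1 → L1 hit [-]
11: W B1 → L1 hit [D]
12: R B2 → L0 hit [D]
13: R B2 → L0 hit [D]
14: R B0 → L0 miss wb→B2 [-]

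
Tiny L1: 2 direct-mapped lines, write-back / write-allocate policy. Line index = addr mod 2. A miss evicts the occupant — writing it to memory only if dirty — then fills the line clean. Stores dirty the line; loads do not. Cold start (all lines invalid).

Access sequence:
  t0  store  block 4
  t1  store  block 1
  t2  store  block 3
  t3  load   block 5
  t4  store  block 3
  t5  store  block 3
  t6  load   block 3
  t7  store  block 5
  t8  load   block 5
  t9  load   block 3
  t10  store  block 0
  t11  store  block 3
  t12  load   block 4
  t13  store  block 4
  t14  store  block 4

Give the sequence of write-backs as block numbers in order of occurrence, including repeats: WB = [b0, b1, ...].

0: W B4 -> L0 miss  d=D]
1: W B1 -> L1 miss  d=D]
2: W B3 -> L1 miss wb->B1  d=D]
3: R B5 -> L1 miss wb->B3  d=-]
4: W B3 -> L1 miss  d=D]
5: W B3 -> L1 hit  d=D]
6: R B3 -> L1 hit  d=D]
7: W B5 -> L1 miss wb->B3  d=D]
8: R B5 -> L1 hit  d=D]
9: R B3 -> L1 miss wb->B5  d=-]
10: W B0 -> L0 miss wb->B4  d=D]
11: W B3 -> L1 hit  d=D]
12: R B4 -> L0 miss wb->B0  d=-]
13: W B4 -> L0 hit  d=D]
14: W B4 -> L0 hit  d=D]

WB = [1, 3, 3, 5, 4, 0]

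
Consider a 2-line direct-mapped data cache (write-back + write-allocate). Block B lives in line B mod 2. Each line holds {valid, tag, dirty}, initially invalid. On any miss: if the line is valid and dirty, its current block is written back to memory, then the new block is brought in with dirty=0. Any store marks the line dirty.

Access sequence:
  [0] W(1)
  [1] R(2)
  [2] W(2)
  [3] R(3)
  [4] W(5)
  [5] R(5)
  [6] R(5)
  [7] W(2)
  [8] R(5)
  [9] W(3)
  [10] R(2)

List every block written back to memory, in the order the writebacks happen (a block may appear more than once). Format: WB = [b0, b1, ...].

0: W B1 -> L1 miss  d=D]
1: R B2 -> L0 miss  d=-]
2: W B2 -> L0 hit  d=D]
3: R B3 -> L1 miss wb->B1  d=-]
4: W B5 -> L1 miss  d=D]
5: R B5 -> L1 hit  d=D]
6: R B5 -> L1 hit  d=D]
7: W B2 -> L0 hit  d=D]
8: R B5 -> L1 hit  d=D]
9: W B3 -> L1 miss wb->B5  d=D]
10: R B2 -> L0 hit  d=D]

WB = [1, 5]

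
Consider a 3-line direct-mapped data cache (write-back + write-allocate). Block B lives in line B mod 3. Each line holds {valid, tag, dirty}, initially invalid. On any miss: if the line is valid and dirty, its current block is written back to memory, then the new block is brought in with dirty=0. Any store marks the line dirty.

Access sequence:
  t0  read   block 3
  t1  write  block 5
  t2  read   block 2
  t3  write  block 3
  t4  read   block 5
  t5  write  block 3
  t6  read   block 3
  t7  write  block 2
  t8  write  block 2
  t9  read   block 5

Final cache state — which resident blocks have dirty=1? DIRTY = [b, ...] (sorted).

DIRTY = [3]

0: R B3 -> L0 miss  d=-]
1: W B5 -> L2 miss  d=D]
2: R B2 -> L2 miss wb->B5  d=-]
3: W B3 -> L0 hit  d=D]
4: R B5 -> L2 miss  d=-]
5: W B3 -> L0 hit  d=D]
6: R B3 -> L0 hit  d=D]
7: W B2 -> L2 miss  d=D]
8: W B2 -> L2 hit  d=D]
9: R B5 -> L2 miss wb->B2  d=-]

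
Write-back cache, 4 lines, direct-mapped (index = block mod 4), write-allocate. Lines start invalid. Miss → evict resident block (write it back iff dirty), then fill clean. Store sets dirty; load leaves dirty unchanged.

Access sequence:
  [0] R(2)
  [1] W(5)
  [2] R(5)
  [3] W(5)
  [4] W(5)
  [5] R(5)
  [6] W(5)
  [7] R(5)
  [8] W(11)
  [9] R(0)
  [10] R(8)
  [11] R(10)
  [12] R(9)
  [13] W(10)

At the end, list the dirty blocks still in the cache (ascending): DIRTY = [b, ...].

  0 | R B2 → L2 miss [-]
  1 | W B5 → L1 miss [D]
  2 | R B5 → L1 hit [D]
  3 | W B5 → L1 hit [D]
  4 | W B5 → L1 hit [D]
  5 | R B5 → L1 hit [D]
  6 | W B5 → L1 hit [D]
  7 | R B5 → L1 hit [D]
  8 | W B11 → L3 miss [D]
  9 | R B0 → L0 miss [-]
  10 | R B8 → L0 miss [-]
  11 | R B10 → L2 miss [-]
  12 | R B9 → L1 miss wb→B5 [-]
  13 | W B10 → L2 hit [D]

DIRTY = [10, 11]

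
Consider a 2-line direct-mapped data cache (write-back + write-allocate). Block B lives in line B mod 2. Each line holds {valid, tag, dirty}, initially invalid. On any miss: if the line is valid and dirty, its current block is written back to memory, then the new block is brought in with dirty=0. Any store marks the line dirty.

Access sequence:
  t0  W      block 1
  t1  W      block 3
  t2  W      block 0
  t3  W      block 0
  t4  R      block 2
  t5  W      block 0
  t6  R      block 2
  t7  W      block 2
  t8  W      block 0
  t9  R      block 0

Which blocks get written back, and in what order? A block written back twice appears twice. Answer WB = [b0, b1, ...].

0: W B1 → L1 miss [D]
1: W B3 → L1 miss wb→B1 [D]
2: W B0 → L0 miss [D]
3: W B0 → L0 hit [D]
4: R B2 → L0 miss wb→B0 [-]
5: W B0 → L0 miss [D]
6: R B2 → L0 miss wb→B0 [-]
7: W B2 → L0 hit [D]
8: W B0 → L0 miss wb→B2 [D]
9: R B0 → L0 hit [D]

WB = [1, 0, 0, 2]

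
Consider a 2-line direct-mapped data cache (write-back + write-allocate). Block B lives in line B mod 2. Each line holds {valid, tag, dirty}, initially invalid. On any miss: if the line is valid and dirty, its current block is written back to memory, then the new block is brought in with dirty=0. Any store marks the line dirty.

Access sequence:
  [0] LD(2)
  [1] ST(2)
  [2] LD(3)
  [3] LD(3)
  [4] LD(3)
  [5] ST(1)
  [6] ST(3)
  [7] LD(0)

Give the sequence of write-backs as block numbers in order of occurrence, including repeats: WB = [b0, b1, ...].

WB = [1, 2]

0: R B2 -> L0 miss  d=-]
1: W B2 -> L0 hit  d=D]
2: R B3 -> L1 miss  d=-]
3: R B3 -> L1 hit  d=-]
4: R B3 -> L1 hit  d=-]
5: W B1 -> L1 miss  d=D]
6: W B3 -> L1 miss wb->B1  d=D]
7: R B0 -> L0 miss wb->B2  d=-]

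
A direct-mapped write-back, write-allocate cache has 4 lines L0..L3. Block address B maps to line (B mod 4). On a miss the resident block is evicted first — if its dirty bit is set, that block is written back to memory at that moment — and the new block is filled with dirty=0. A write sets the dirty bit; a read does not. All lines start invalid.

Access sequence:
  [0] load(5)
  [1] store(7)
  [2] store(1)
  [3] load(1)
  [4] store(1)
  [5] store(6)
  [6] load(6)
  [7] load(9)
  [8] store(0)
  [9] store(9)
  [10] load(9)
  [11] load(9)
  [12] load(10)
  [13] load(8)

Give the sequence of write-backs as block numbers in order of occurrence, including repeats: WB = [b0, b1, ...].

0: R B5 -> L1 miss  d=-]
1: W B7 -> L3 miss  d=D]
2: W B1 -> L1 miss  d=D]
3: R B1 -> L1 hit  d=D]
4: W B1 -> L1 hit  d=D]
5: W B6 -> L2 miss  d=D]
6: R B6 -> L2 hit  d=D]
7: R B9 -> L1 miss wb->B1  d=-]
8: W B0 -> L0 miss  d=D]
9: W B9 -> L1 hit  d=D]
10: R B9 -> L1 hit  d=D]
11: R B9 -> L1 hit  d=D]
12: R B10 -> L2 miss wb->B6  d=-]
13: R B8 -> L0 miss wb->B0  d=-]

WB = [1, 6, 0]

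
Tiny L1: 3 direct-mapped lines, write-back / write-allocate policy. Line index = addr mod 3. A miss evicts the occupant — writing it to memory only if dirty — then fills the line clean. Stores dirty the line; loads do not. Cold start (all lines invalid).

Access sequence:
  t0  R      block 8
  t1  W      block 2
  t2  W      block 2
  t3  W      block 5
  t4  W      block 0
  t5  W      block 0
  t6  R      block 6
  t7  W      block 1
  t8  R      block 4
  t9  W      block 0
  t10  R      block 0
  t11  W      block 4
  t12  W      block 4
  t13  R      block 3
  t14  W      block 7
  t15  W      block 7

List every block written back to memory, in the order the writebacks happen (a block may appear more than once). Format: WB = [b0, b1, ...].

0: R B8 → L2 miss [-]
1: W B2 → L2 miss [D]
2: W B2 → L2 hit [D]
3: W B5 → L2 miss wb→B2 [D]
4: W B0 → L0 miss [D]
5: W B0 → L0 hit [D]
6: R B6 → L0 miss wb→B0 [-]
7: W B1 → L1 miss [D]
8: R B4 → L1 miss wb→B1 [-]
9: W B0 → L0 miss [D]
10: R B0 → L0 hit [D]
11: W B4 → L1 hit [D]
12: W B4 → L1 hit [D]
13: R B3 → L0 miss wb→B0 [-]
14: W B7 → L1 miss wb→B4 [D]
15: W B7 → L1 hit [D]

WB = [2, 0, 1, 0, 4]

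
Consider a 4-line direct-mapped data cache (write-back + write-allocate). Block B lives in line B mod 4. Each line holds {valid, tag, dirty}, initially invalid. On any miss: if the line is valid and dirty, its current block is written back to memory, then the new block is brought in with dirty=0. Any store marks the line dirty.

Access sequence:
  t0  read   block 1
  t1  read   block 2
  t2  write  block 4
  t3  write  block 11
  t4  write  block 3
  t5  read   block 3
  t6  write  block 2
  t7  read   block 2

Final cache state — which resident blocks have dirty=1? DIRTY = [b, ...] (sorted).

DIRTY = [2, 3, 4]

  0 | R B1 → L1 miss [-]
  1 | R B2 → L2 miss [-]
  2 | W B4 → L0 miss [D]
  3 | W B11 → L3 miss [D]
  4 | W B3 → L3 miss wb→B11 [D]
  5 | R B3 → L3 hit [D]
  6 | W B2 → L2 hit [D]
  7 | R B2 → L2 hit [D]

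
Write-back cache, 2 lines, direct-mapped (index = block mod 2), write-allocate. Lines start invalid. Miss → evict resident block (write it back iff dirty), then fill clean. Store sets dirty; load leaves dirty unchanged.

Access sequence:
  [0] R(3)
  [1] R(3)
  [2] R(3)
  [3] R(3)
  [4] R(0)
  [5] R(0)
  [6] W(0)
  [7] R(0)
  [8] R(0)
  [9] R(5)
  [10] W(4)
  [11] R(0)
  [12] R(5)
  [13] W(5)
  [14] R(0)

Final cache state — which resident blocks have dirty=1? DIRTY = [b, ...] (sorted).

0: R B3 -> L1 miss  d=-]
1: R B3 -> L1 hit  d=-]
2: R B3 -> L1 hit  d=-]
3: R B3 -> L1 hit  d=-]
4: R B0 -> L0 miss  d=-]
5: R B0 -> L0 hit  d=-]
6: W B0 -> L0 hit  d=D]
7: R B0 -> L0 hit  d=D]
8: R B0 -> L0 hit  d=D]
9: R B5 -> L1 miss  d=-]
10: W B4 -> L0 miss wb->B0  d=D]
11: R B0 -> L0 miss wb->B4  d=-]
12: R B5 -> L1 hit  d=-]
13: W B5 -> L1 hit  d=D]
14: R B0 -> L0 hit  d=-]

DIRTY = [5]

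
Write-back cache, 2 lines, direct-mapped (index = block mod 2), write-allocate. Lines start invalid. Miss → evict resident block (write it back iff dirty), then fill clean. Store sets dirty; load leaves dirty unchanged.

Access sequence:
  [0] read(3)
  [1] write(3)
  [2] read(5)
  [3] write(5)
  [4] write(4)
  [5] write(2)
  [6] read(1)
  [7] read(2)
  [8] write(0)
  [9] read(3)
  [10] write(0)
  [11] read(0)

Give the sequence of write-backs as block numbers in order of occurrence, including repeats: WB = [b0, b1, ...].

0: R B3 -> L1 miss  d=-]
1: W B3 -> L1 hit  d=D]
2: R B5 -> L1 miss wb->B3  d=-]
3: W B5 -> L1 hit  d=D]
4: W B4 -> L0 miss  d=D]
5: W B2 -> L0 miss wb->B4  d=D]
6: R B1 -> L1 miss wb->B5  d=-]
7: R B2 -> L0 hit  d=D]
8: W B0 -> L0 miss wb->B2  d=D]
9: R B3 -> L1 miss  d=-]
10: W B0 -> L0 hit  d=D]
11: R B0 -> L0 hit  d=D]

WB = [3, 4, 5, 2]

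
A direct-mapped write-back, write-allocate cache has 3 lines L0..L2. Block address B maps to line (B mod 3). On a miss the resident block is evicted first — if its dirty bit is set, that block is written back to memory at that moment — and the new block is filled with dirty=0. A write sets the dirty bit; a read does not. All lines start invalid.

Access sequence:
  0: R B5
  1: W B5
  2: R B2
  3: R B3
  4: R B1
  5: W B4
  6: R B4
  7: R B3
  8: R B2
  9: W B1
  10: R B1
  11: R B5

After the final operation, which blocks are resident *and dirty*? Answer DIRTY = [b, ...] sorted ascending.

0: R B5 -> L2 miss  d=-]
1: W B5 -> L2 hit  d=D]
2: R B2 -> L2 miss wb->B5  d=-]
3: R B3 -> L0 miss  d=-]
4: R B1 -> L1 miss  d=-]
5: W B4 -> L1 miss  d=D]
6: R B4 -> L1 hit  d=D]
7: R B3 -> L0 hit  d=-]
8: R B2 -> L2 hit  d=-]
9: W B1 -> L1 miss wb->B4  d=D]
10: R B1 -> L1 hit  d=D]
11: R B5 -> L2 miss  d=-]

DIRTY = [1]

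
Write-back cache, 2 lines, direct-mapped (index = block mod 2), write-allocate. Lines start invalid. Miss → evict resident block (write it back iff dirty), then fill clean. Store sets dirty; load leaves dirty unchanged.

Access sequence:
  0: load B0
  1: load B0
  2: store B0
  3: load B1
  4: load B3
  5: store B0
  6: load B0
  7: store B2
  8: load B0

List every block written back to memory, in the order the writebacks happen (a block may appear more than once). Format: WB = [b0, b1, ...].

WB = [0, 2]

0: R B0 → L0 miss [-]
1: R B0 → L0 hit [-]
2: W B0 → L0 hit [D]
3: R B1 → L1 miss [-]
4: R B3 → L1 miss [-]
5: W B0 → L0 hit [D]
6: R B0 → L0 hit [D]
7: W B2 → L0 miss wb→B0 [D]
8: R B0 → L0 miss wb→B2 [-]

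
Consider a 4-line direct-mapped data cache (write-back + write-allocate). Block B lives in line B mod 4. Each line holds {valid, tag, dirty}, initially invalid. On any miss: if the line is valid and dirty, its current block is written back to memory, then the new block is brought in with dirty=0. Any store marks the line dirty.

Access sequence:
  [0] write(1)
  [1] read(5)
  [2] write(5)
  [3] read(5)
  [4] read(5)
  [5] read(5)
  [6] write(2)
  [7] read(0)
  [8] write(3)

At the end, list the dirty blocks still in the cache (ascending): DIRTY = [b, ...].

DIRTY = [2, 3, 5]

0: W B1 → L1 miss [D]
1: R B5 → L1 miss wb→B1 [-]
2: W B5 → L1 hit [D]
3: R B5 → L1 hit [D]
4: R B5 → L1 hit [D]
5: R B5 → L1 hit [D]
6: W B2 → L2 miss [D]
7: R B0 → L0 miss [-]
8: W B3 → L3 miss [D]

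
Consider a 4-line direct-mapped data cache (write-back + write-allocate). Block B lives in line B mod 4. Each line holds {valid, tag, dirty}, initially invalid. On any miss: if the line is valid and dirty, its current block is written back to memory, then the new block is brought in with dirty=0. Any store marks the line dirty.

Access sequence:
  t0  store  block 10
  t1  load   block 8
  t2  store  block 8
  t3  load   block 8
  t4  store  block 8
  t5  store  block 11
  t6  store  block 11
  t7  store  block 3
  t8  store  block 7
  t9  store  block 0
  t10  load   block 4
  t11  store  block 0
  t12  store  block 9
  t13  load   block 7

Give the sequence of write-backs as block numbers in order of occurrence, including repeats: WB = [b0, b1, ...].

WB = [11, 3, 8, 0]

0: W B10 -> L2 miss  d=D]
1: R B8 -> L0 miss  d=-]
2: W B8 -> L0 hit  d=D]
3: R B8 -> L0 hit  d=D]
4: W B8 -> L0 hit  d=D]
5: W B11 -> L3 miss  d=D]
6: W B11 -> L3 hit  d=D]
7: W B3 -> L3 miss wb->B11  d=D]
8: W B7 -> L3 miss wb->B3  d=D]
9: W B0 -> L0 miss wb->B8  d=D]
10: R B4 -> L0 miss wb->B0  d=-]
11: W B0 -> L0 miss  d=D]
12: W B9 -> L1 miss  d=D]
13: R B7 -> L3 hit  d=D]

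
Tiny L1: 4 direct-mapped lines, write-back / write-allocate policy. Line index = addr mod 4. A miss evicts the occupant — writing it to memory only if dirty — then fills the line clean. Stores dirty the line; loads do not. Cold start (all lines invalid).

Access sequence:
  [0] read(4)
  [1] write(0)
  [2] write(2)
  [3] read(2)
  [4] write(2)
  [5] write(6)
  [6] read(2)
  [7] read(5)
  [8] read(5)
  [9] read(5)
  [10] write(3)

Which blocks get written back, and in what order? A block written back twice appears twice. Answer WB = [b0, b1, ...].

WB = [2, 6]

0: R B4 -> L0 miss  d=-]
1: W B0 -> L0 miss  d=D]
2: W B2 -> L2 miss  d=D]
3: R B2 -> L2 hit  d=D]
4: W B2 -> L2 hit  d=D]
5: W B6 -> L2 miss wb->B2  d=D]
6: R B2 -> L2 miss wb->B6  d=-]
7: R B5 -> L1 miss  d=-]
8: R B5 -> L1 hit  d=-]
9: R B5 -> L1 hit  d=-]
10: W B3 -> L3 miss  d=D]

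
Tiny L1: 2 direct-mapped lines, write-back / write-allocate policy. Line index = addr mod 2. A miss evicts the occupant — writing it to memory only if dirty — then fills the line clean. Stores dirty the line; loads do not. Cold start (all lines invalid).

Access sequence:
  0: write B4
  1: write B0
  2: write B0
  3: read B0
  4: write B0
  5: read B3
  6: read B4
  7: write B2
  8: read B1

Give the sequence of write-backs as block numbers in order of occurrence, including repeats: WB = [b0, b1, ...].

WB = [4, 0]

0: W B4 -> L0 miss  d=D]
1: W B0 -> L0 miss wb->B4  d=D]
2: W B0 -> L0 hit  d=D]
3: R B0 -> L0 hit  d=D]
4: W B0 -> L0 hit  d=D]
5: R B3 -> L1 miss  d=-]
6: R B4 -> L0 miss wb->B0  d=-]
7: W B2 -> L0 miss  d=D]
8: R B1 -> L1 miss  d=-]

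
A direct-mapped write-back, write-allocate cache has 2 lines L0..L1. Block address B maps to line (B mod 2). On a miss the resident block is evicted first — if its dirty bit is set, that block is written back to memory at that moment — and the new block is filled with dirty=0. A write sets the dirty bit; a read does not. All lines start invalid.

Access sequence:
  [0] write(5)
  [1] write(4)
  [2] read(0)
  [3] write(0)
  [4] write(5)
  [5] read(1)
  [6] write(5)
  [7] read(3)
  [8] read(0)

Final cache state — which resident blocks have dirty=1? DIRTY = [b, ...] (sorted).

DIRTY = [0]

  0 | W B5 → L1 miss [D]
  1 | W B4 → L0 miss [D]
  2 | R B0 → L0 miss wb→B4 [-]
  3 | W B0 → L0 hit [D]
  4 | W B5 → L1 hit [D]
  5 | R B1 → L1 miss wb→B5 [-]
  6 | W B5 → L1 miss [D]
  7 | R B3 → L1 miss wb→B5 [-]
  8 | R B0 → L0 hit [D]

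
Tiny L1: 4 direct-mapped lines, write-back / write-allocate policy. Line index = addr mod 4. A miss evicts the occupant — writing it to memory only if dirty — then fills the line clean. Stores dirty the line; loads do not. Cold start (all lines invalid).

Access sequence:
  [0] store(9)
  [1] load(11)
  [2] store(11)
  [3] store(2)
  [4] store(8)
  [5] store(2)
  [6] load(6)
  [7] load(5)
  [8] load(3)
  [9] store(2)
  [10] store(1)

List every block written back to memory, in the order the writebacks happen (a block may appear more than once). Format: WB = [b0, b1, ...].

WB = [2, 9, 11]

0: W B9 -> L1 miss  d=D]
1: R B11 -> L3 miss  d=-]
2: W B11 -> L3 hit  d=D]
3: W B2 -> L2 miss  d=D]
4: W B8 -> L0 miss  d=D]
5: W B2 -> L2 hit  d=D]
6: R B6 -> L2 miss wb->B2  d=-]
7: R B5 -> L1 miss wb->B9  d=-]
8: R B3 -> L3 miss wb->B11  d=-]
9: W B2 -> L2 miss  d=D]
10: W B1 -> L1 miss  d=D]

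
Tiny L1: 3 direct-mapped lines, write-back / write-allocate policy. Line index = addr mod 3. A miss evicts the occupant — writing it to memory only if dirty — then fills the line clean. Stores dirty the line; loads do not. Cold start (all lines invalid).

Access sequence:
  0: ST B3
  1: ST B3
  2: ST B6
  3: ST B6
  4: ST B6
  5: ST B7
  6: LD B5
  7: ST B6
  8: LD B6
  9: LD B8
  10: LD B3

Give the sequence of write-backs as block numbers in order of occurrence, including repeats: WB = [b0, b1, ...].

0: W B3 -> L0 miss  d=D]
1: W B3 -> L0 hit  d=D]
2: W B6 -> L0 miss wb->B3  d=D]
3: W B6 -> L0 hit  d=D]
4: W B6 -> L0 hit  d=D]
5: W B7 -> L1 miss  d=D]
6: R B5 -> L2 miss  d=-]
7: W B6 -> L0 hit  d=D]
8: R B6 -> L0 hit  d=D]
9: R B8 -> L2 miss  d=-]
10: R B3 -> L0 miss wb->B6  d=-]

WB = [3, 6]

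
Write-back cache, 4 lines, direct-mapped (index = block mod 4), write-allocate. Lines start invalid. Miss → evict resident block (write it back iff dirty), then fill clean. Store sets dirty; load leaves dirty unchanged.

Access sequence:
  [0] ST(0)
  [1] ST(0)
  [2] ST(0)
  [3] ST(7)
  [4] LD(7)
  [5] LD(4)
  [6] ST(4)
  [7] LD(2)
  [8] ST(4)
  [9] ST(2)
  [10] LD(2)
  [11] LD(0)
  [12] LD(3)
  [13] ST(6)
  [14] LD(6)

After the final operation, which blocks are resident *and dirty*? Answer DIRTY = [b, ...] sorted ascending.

DIRTY = [6]

  0 | W B0 → L0 miss [D]
  1 | W B0 → L0 hit [D]
  2 | W B0 → L0 hit [D]
  3 | W B7 → L3 miss [D]
  4 | R B7 → L3 hit [D]
  5 | R B4 → L0 miss wb→B0 [-]
  6 | W B4 → L0 hit [D]
  7 | R B2 → L2 miss [-]
  8 | W B4 → L0 hit [D]
  9 | W B2 → L2 hit [D]
  10 | R B2 → L2 hit [D]
  11 | R B0 → L0 miss wb→B4 [-]
  12 | R B3 → L3 miss wb→B7 [-]
  13 | W B6 → L2 miss wb→B2 [D]
  14 | R B6 → L2 hit [D]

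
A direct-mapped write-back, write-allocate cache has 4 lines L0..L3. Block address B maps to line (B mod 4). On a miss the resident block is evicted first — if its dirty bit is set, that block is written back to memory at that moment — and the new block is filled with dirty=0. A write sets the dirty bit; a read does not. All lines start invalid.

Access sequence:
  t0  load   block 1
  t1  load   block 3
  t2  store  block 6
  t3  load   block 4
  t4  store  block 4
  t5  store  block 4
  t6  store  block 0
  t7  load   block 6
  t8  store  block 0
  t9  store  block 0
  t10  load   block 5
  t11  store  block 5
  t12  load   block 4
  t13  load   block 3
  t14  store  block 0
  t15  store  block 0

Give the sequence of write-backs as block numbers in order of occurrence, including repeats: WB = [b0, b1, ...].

WB = [4, 0]

  0 | R B1 → L1 miss [-]
  1 | R B3 → L3 miss [-]
  2 | W B6 → L2 miss [D]
  3 | R B4 → L0 miss [-]
  4 | W B4 → L0 hit [D]
  5 | W B4 → L0 hit [D]
  6 | W B0 → L0 miss wb→B4 [D]
  7 | R B6 → L2 hit [D]
  8 | W B0 → L0 hit [D]
  9 | W B0 → L0 hit [D]
  10 | R B5 → L1 miss [-]
  11 | W B5 → L1 hit [D]
  12 | R B4 → L0 miss wb→B0 [-]
  13 | R B3 → L3 hit [-]
  14 | W B0 → L0 miss [D]
  15 | W B0 → L0 hit [D]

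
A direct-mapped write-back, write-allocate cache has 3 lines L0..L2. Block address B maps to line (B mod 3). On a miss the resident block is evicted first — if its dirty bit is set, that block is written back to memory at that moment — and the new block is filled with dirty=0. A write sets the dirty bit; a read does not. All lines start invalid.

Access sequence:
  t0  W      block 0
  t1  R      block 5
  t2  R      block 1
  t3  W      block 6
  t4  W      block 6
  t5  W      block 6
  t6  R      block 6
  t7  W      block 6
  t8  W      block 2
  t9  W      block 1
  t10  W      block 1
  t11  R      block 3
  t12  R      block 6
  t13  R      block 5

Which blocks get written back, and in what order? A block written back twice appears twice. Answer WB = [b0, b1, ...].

WB = [0, 6, 2]

  0 | W B0 → L0 miss [D]
  1 | R B5 → L2 miss [-]
  2 | R B1 → L1 miss [-]
  3 | W B6 → L0 miss wb→B0 [D]
  4 | W B6 → L0 hit [D]
  5 | W B6 → L0 hit [D]
  6 | R B6 → L0 hit [D]
  7 | W B6 → L0 hit [D]
  8 | W B2 → L2 miss [D]
  9 | W B1 → L1 hit [D]
  10 | W B1 → L1 hit [D]
  11 | R B3 → L0 miss wb→B6 [-]
  12 | R B6 → L0 miss [-]
  13 | R B5 → L2 miss wb→B2 [-]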